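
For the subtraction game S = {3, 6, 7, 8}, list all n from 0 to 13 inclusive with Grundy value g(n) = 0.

0, 1, 2, 11, 12, 13

Build the Grundy sequence with g(k) = mex{g(k−s) : s ∈ {3, 6, 7, 8}, s ≤ k}:
k:     0  1  2  3  4  5  6  7  8  9 10 11 12 13
g(k):  0  0  0  1  1  1  2  2  2  3  3  0  0  0
The P-positions (g = 0) in 0..13 are 0, 1, 2, 11, 12, 13.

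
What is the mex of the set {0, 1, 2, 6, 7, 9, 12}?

3

The values 0, 1, 2 are all present; 3 is the first non-negative integer missing from the set.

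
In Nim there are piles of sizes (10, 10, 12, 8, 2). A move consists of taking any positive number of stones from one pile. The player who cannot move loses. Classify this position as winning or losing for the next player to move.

In binary:
  1010  (10)
  1010  (10)
  1100  (12)
  1000  (8)
  0010  (2)
  ----
  0110  (6)
The nim-sum is 6 ≠ 0, so this is an N-position: the player to move can win.

Winning position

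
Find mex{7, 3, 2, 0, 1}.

The values 0, 1, 2, 3 are all present; 4 is the first non-negative integer missing from the set.

4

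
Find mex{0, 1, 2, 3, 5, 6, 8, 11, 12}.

4

The values 0, 1, 2, 3 are all present; 4 is the first non-negative integer missing from the set.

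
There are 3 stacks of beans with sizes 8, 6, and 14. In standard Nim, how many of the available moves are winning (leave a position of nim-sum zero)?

0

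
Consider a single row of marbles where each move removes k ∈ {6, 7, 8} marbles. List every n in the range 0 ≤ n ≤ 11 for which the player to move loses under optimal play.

0, 1, 2, 3, 4, 5

Grundy values for subtraction set {6, 7, 8}:
k:     0  1  2  3  4  5  6  7  8  9 10 11
g(k):  0  0  0  0  0  0  1  1  1  1  1  1
The P-positions (g = 0) in 0..11 are 0, 1, 2, 3, 4, 5.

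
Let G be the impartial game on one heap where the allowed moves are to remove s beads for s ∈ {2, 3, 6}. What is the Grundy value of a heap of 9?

0

Compute g(0), g(1), … for moves {2, 3, 6}:
g(0) = mex{} = 0
g(1) = mex{} = 0
g(2) = mex{0} = 1
g(3) = mex{0} = 1
g(4) = mex{0,1} = 2
g(5) = mex{1} = 0
g(6) = mex{0,1,2} = 3
g(7) = mex{0,2} = 1
g(8) = mex{0,1,3} = 2
g(9) = mex{1,3} = 0
So g(9) = 0.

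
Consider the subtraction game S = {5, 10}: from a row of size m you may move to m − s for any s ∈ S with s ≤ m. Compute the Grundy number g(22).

Build the Grundy sequence with g(k) = mex{g(k−s) : s ∈ {5, 10}, s ≤ k}:
k:     0  1  2  3  4  5  6  7  8  9 10 11 12 13 14 15 16 17 18 19 20 21 22
g(k):  0  0  0  0  0  1  1  1  1  1  2  2  2  2  2  0  0  0  0  0  1  1  1
So g(22) = 1.

1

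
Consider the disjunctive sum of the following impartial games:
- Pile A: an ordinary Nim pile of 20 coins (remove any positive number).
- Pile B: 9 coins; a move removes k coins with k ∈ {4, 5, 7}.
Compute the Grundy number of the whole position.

22

Pile A is a plain Nim pile of size 20, so its Grundy value is 20.
Build the Grundy sequence for pile B with g(k) = mex{g(k−s) : s ∈ {4, 5, 7}, s ≤ k}:
g(0) = mex{} = 0
g(1) = mex{} = 0
g(2) = mex{} = 0
g(3) = mex{} = 0
g(4) = mex{0} = 1
g(5) = mex{0} = 1
g(6) = mex{0} = 1
g(7) = mex{0} = 1
g(8) = mex{0,1} = 2
g(9) = mex{0,1} = 2
So g(9) = 2.
The value of a disjunctive sum is the nim-sum of the parts.
Combined value = 20 ⊕ 2 = 22.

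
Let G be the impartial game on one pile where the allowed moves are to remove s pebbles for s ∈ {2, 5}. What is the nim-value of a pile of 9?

Compute g(0), g(1), … for moves {2, 5}:
k:     0  1  2  3  4  5  6  7  8  9
g(k):  0  0  1  1  0  2  1  0  0  1
So g(9) = 1.

1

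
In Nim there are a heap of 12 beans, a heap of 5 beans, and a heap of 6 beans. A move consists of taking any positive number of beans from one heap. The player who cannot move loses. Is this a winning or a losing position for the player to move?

Nim-sum: 12 ⊕ 5 ⊕ 6 = 15.
The nim-sum is 15 ≠ 0, so this is an N-position: the player to move can win.

Winning position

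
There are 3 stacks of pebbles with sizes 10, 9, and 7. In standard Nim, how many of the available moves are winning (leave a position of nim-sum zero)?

1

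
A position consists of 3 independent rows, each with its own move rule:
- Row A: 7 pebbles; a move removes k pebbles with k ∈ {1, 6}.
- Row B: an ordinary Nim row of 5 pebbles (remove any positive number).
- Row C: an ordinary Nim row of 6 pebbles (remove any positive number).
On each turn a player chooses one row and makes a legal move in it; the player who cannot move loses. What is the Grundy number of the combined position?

3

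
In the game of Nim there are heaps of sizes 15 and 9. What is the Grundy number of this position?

In binary:
  1111  (15)
  1001  (9)
  ----
  0110  (6)

6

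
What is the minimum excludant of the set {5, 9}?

0 is not in the set, so the mex is 0.

0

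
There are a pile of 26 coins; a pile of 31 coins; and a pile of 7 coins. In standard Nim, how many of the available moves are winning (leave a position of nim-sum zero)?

3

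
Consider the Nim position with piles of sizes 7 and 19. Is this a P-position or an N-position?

N-position

Write each in binary and XOR column by column:
  00111  (7)
  10011  (19)
  -----
  10100  (20)
The nim-sum is 20 ≠ 0, so this is an N-position: the player to move can win.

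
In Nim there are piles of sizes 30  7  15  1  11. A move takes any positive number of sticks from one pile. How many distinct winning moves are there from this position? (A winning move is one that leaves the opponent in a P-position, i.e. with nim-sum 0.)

Nim-sum: 30 ^ 7 ^ 15 ^ 1 ^ 11 = 28.
The overall nim-sum is X = 28. A pile of size p has a winning move iff p XOR X < p (reduce it to p XOR X).
  30: 30 XOR 28 = 2 < 30 — winning move (to 2).
  7: 7 XOR 28 = 27 ≥ 7 — no move.
  15: 15 XOR 28 = 19 ≥ 15 — no move.
  1: 1 XOR 28 = 29 ≥ 1 — no move.
  11: 11 XOR 28 = 23 ≥ 11 — no move.
That gives 1 winning move.

1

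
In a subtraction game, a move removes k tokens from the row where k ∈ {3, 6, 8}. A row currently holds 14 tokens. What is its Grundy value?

1

Compute g(0), g(1), … for moves {3, 6, 8}:
k:     0  1  2  3  4  5  6  7  8  9 10 11 12 13 14
g(k):  0  0  0  1  1  1  2  2  2  3  3  0  0  0  1
So g(14) = 1.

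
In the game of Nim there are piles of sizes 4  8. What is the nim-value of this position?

In binary:
  0100  (4)
  1000  (8)
  ----
  1100  (12)

12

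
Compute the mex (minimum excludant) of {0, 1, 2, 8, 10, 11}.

3

The values 0, 1, 2 are all present; 3 is the first non-negative integer missing from the set.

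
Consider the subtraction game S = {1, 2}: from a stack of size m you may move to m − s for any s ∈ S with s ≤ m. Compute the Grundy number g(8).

2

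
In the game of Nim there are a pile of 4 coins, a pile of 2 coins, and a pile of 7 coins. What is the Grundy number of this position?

1

In binary:
  100  (4)
  010  (2)
  111  (7)
  ---
  001  (1)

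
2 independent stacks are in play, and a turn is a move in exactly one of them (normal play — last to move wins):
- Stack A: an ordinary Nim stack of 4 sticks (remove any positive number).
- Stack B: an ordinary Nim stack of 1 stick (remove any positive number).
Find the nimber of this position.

5

Stack A is a plain Nim stack of size 4, so its Grundy value is 4.
Stack B is a plain Nim stack of size 1, so its Grundy value is 1.
The value of a disjunctive sum is the nim-sum of the parts.
Combined value = 4 XOR 1 = 5.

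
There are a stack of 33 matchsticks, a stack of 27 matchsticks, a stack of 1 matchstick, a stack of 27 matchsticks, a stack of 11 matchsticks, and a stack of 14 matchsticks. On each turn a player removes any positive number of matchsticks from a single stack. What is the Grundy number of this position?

37

In binary:
  100001  (33)
  011011  (27)
  000001  (1)
  011011  (27)
  001011  (11)
  001110  (14)
  ------
  100101  (37)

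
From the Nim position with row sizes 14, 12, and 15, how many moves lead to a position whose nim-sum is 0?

3

Nim-sum: 14 ^ 12 ^ 15 = 13.
The overall nim-sum is X = 13. A row of size p has a winning move iff p XOR X < p (reduce it to p XOR X).
  14: 14 XOR 13 = 3 < 14 — winning move (to 3).
  12: 12 XOR 13 = 1 < 12 — winning move (to 1).
  15: 15 XOR 13 = 2 < 15 — winning move (to 2).
That gives 3 winning moves.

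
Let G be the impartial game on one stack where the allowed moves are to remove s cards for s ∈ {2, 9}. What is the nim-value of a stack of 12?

Build the Grundy sequence with g(k) = mex{g(k−s) : s ∈ {2, 9}, s ≤ k}:
g(0) = mex{} = 0
g(1) = mex{} = 0
g(2) = mex{0} = 1
g(3) = mex{0} = 1
g(4) = mex{1} = 0
g(5) = mex{1} = 0
g(6) = mex{0} = 1
g(7) = mex{0} = 1
g(8) = mex{1} = 0
g(9) = mex{0,1} = 2
g(10) = mex{0} = 1
g(11) = mex{1,2} = 0
g(12) = mex{1} = 0
So g(12) = 0.

0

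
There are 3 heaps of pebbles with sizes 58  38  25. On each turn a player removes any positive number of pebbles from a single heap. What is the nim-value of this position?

5

Nim-sum: 58 ^ 38 ^ 25 = 5.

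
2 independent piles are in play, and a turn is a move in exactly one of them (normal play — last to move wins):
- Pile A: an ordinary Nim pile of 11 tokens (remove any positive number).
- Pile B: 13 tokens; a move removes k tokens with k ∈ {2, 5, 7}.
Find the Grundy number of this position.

Pile A is a plain Nim pile of size 11, so its Grundy value is 11.
For pile B, compute g(0), g(1), … with moves {2, 5, 7}:
g(0) = mex{} = 0
g(1) = mex{} = 0
g(2) = mex{0} = 1
g(3) = mex{0} = 1
g(4) = mex{1} = 0
g(5) = mex{0,1} = 2
g(6) = mex{0} = 1
g(7) = mex{0,1,2} = 3
g(8) = mex{0,1} = 2
g(9) = mex{0,1,3} = 2
g(10) = mex{1,2} = 0
g(11) = mex{0,1,2} = 3
g(12) = mex{0,2,3} = 1
g(13) = mex{1,2,3} = 0
So g(13) = 0.
The value of a disjunctive sum is the nim-sum of the parts.
Combined value = 11 XOR 0 = 11.

11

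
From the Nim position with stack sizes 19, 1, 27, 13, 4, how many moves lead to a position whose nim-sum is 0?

0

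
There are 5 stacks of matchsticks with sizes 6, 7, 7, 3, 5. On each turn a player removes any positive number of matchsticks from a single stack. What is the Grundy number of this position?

Compute the nim-sum pairwise:
6 ^ 7 = 1
1 ^ 7 = 6
6 ^ 3 = 5
5 ^ 5 = 0

0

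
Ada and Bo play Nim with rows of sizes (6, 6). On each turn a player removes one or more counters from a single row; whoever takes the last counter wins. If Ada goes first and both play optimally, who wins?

Bitwise XOR of the heap sizes:
  110  (6)
  110  (6)
  ---
  000  (0)
The nim-sum is 0, so this is a P-position: the player to move is in a losing position under optimal play; Ada is about to move from it and so loses — Bo wins.

Bo wins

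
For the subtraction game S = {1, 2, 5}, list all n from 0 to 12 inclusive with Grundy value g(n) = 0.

0, 3, 6, 9, 12

Compute g(0), g(1), … for moves {1, 2, 5}:
k:     0  1  2  3  4  5  6  7  8  9 10 11 12
g(k):  0  1  2  0  1  2  0  1  2  0  1  2  0
The P-positions (g = 0) in 0..12 are 0, 3, 6, 9, 12.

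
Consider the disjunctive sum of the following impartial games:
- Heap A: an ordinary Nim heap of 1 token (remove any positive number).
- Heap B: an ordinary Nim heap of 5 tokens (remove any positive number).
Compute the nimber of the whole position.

4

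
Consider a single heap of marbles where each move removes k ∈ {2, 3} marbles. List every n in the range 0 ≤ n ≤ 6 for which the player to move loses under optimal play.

0, 1, 5, 6

Grundy values for subtraction set {2, 3}:
k:     0  1  2  3  4  5  6
g(k):  0  0  1  1  2  0  0
The P-positions (g = 0) in 0..6 are 0, 1, 5, 6.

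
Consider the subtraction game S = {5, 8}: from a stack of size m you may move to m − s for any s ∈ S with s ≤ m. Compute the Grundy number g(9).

1

Grundy values for subtraction set {5, 8}:
k:     0  1  2  3  4  5  6  7  8  9
g(k):  0  0  0  0  0  1  1  1  1  1
So g(9) = 1.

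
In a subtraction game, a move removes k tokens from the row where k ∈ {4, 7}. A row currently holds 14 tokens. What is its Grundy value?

Compute g(0), g(1), … for moves {4, 7}:
k:     0  1  2  3  4  5  6  7  8  9 10 11 12 13 14
g(k):  0  0  0  0  1  1  1  1  2  2  2  0  0  0  0
So g(14) = 0.

0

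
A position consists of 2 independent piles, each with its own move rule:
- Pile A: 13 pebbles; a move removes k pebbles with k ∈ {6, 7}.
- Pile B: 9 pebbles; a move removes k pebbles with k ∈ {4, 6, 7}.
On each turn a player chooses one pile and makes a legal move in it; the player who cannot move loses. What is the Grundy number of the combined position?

2

Grundy values for pile A (subtraction set {6, 7}):
k:     0  1  2  3  4  5  6  7  8  9 10 11 12 13
g(k):  0  0  0  0  0  0  1  1  1  1  1  1  2  0
So g(13) = 0.
Grundy values for pile B (subtraction set {4, 6, 7}):
g(0) = mex{} = 0
g(1) = mex{} = 0
g(2) = mex{} = 0
g(3) = mex{} = 0
g(4) = mex{0} = 1
g(5) = mex{0} = 1
g(6) = mex{0} = 1
g(7) = mex{0} = 1
g(8) = mex{0,1} = 2
g(9) = mex{0,1} = 2
So g(9) = 2.
By the Sprague-Grundy theorem, the Grundy value of a sum of independent games is the XOR of the component values.
Combined value = 0 ⊕ 2 = 2.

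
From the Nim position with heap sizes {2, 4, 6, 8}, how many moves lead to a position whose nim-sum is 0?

Nim-sum: 2 ⊕ 4 ⊕ 6 ⊕ 8 = 8.
The overall nim-sum is X = 8. A heap of size p has a winning move iff p XOR X < p (reduce it to p XOR X).
  2: 2 XOR 8 = 10 ≥ 2 — no move.
  4: 4 XOR 8 = 12 ≥ 4 — no move.
  6: 6 XOR 8 = 14 ≥ 6 — no move.
  8: 8 XOR 8 = 0 < 8 — winning move (to 0).
That gives 1 winning move.

1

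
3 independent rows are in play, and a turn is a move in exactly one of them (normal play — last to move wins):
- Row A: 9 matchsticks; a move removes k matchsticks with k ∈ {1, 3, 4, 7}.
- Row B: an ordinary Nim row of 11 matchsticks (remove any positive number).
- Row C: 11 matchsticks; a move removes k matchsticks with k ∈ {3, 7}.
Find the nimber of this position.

10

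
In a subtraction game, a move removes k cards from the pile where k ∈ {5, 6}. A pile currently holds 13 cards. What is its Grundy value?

Compute g(0), g(1), … for moves {5, 6}:
g(0) = mex{} = 0
g(1) = mex{} = 0
g(2) = mex{} = 0
g(3) = mex{} = 0
g(4) = mex{} = 0
g(5) = mex{0} = 1
g(6) = mex{0} = 1
g(7) = mex{0} = 1
g(8) = mex{0} = 1
g(9) = mex{0} = 1
g(10) = mex{0,1} = 2
g(11) = mex{1} = 0
g(12) = mex{1} = 0
g(13) = mex{1} = 0
So g(13) = 0.

0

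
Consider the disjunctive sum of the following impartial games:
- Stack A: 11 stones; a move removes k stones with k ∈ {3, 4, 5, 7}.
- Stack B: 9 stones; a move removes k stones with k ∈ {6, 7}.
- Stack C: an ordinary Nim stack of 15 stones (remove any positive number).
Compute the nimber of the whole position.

Build the Grundy sequence for stack A with g(k) = mex{g(k−s) : s ∈ {3, 4, 5, 7}, s ≤ k}:
k:     0  1  2  3  4  5  6  7  8  9 10 11
g(k):  0  0  0  1  1  1  2  2  2  3  0  0
So g(11) = 0.
Build the Grundy sequence for stack B with g(k) = mex{g(k−s) : s ∈ {6, 7}, s ≤ k}:
g(0) = mex{} = 0
g(1) = mex{} = 0
g(2) = mex{} = 0
g(3) = mex{} = 0
g(4) = mex{} = 0
g(5) = mex{} = 0
g(6) = mex{0} = 1
g(7) = mex{0} = 1
g(8) = mex{0} = 1
g(9) = mex{0} = 1
So g(9) = 1.
Stack C is a plain Nim stack of size 15, so its Grundy value is 15.
The value of a disjunctive sum is the nim-sum of the parts.
Combined value = 0 XOR 1 XOR 15 = 14.

14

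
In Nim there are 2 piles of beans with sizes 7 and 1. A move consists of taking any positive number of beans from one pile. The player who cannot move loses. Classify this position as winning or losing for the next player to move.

Winning position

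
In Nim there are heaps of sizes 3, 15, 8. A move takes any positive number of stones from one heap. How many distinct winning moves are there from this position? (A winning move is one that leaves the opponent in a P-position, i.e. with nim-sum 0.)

Bitwise XOR of the heap sizes:
  0011  (3)
  1111  (15)
  1000  (8)
  ----
  0100  (4)
The overall nim-sum is X = 4. A heap of size p has a winning move iff p XOR X < p (reduce it to p XOR X).
  3: 3 XOR 4 = 7 ≥ 3 — no move.
  15: 15 XOR 4 = 11 < 15 — winning move (to 11).
  8: 8 XOR 4 = 12 ≥ 8 — no move.
That gives 1 winning move.

1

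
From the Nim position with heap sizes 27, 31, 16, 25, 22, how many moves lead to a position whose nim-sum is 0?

5

In binary:
  11011  (27)
  11111  (31)
  10000  (16)
  11001  (25)
  10110  (22)
  -----
  11011  (27)
The overall nim-sum is X = 27. A heap of size p has a winning move iff p XOR X < p (reduce it to p XOR X).
  27: 27 XOR 27 = 0 < 27 — winning move (to 0).
  31: 31 XOR 27 = 4 < 31 — winning move (to 4).
  16: 16 XOR 27 = 11 < 16 — winning move (to 11).
  25: 25 XOR 27 = 2 < 25 — winning move (to 2).
  22: 22 XOR 27 = 13 < 22 — winning move (to 13).
That gives 5 winning moves.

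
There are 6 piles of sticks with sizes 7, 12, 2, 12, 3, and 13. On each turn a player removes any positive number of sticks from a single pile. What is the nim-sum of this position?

11

Compute the nim-sum pairwise:
7 ^ 12 = 11
11 ^ 2 = 9
9 ^ 12 = 5
5 ^ 3 = 6
6 ^ 13 = 11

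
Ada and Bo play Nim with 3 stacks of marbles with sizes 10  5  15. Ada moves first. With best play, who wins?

Nim-sum: 10 ^ 5 ^ 15 = 0.
The nim-sum is 0, so this is a P-position: the player to move is in a losing position under optimal play; Ada is about to move from it and so loses — Bo wins.

Bo wins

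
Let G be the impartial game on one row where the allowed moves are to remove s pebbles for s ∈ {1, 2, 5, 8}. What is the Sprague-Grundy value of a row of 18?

0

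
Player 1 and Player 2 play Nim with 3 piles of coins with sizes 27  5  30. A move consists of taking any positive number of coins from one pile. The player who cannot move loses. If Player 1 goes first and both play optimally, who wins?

Compute the nim-sum pairwise:
27 XOR 5 = 30
30 XOR 30 = 0
The nim-sum is 0, so this is a P-position: the player to move is in a losing position under optimal play; Player 1 is about to move from it and so loses — Player 2 wins.

Player 2 wins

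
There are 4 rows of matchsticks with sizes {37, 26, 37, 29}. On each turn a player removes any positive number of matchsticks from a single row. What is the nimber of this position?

7

Nim-sum: 37 ⊕ 26 ⊕ 37 ⊕ 29 = 7.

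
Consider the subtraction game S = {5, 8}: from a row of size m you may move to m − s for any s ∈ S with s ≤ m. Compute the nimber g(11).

2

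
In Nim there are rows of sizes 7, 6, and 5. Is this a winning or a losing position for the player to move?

Winning position

Nim-sum: 7 XOR 6 XOR 5 = 4.
The nim-sum is 4 ≠ 0, so this is an N-position: the player to move can win.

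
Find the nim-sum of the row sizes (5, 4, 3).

2

In binary:
  101  (5)
  100  (4)
  011  (3)
  ---
  010  (2)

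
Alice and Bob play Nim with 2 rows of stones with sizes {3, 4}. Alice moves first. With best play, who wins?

Alice wins

In binary:
  011  (3)
  100  (4)
  ---
  111  (7)
The nim-sum is 7 ≠ 0, so this is an N-position: the player to move can win; Alice has a winning move.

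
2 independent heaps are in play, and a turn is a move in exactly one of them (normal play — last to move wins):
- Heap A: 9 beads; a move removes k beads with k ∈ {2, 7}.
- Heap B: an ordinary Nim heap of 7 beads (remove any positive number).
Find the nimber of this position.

7

For heap A, compute g(0), g(1), … with moves {2, 7}:
g(0) = mex{} = 0
g(1) = mex{} = 0
g(2) = mex{0} = 1
g(3) = mex{0} = 1
g(4) = mex{1} = 0
g(5) = mex{1} = 0
g(6) = mex{0} = 1
g(7) = mex{0} = 1
g(8) = mex{0,1} = 2
g(9) = mex{1} = 0
So g(9) = 0.
Heap B is a plain Nim heap of size 7, so its Grundy value is 7.
The value of a disjunctive sum is the nim-sum of the parts.
Combined value = 0 ⊕ 7 = 7.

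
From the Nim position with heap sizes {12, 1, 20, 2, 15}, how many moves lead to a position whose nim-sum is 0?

Compute the nim-sum pairwise:
12 ⊕ 1 = 13
13 ⊕ 20 = 25
25 ⊕ 2 = 27
27 ⊕ 15 = 20
The overall nim-sum is X = 20. A heap of size p has a winning move iff p XOR X < p (reduce it to p XOR X).
  12: 12 XOR 20 = 24 ≥ 12 — no move.
  1: 1 XOR 20 = 21 ≥ 1 — no move.
  20: 20 XOR 20 = 0 < 20 — winning move (to 0).
  2: 2 XOR 20 = 22 ≥ 2 — no move.
  15: 15 XOR 20 = 27 ≥ 15 — no move.
That gives 1 winning move.

1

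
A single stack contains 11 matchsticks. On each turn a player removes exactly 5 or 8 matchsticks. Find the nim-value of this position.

Build the Grundy sequence with g(k) = mex{g(k−s) : s ∈ {5, 8}, s ≤ k}:
k:     0  1  2  3  4  5  6  7  8  9 10 11
g(k):  0  0  0  0  0  1  1  1  1  1  2  2
So g(11) = 2.

2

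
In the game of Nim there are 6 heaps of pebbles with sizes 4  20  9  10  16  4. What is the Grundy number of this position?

Write each in binary and XOR column by column:
  00100  (4)
  10100  (20)
  01001  (9)
  01010  (10)
  10000  (16)
  00100  (4)
  -----
  00111  (7)

7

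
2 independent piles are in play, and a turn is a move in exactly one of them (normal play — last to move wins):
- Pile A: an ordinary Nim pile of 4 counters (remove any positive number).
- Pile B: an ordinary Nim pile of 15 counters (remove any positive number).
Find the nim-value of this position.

Pile A is a plain Nim pile of size 4, so its Grundy value is 4.
Pile B is a plain Nim pile of size 15, so its Grundy value is 15.
The value of a disjunctive sum is the nim-sum of the parts.
Combined value = 4 ⊕ 15 = 11.

11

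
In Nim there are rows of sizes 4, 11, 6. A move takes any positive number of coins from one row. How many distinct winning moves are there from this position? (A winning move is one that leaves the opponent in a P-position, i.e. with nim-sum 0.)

Nim-sum: 4 ⊕ 11 ⊕ 6 = 9.
The overall nim-sum is X = 9. A row of size p has a winning move iff p XOR X < p (reduce it to p XOR X).
  4: 4 XOR 9 = 13 ≥ 4 — no move.
  11: 11 XOR 9 = 2 < 11 — winning move (to 2).
  6: 6 XOR 9 = 15 ≥ 6 — no move.
That gives 1 winning move.

1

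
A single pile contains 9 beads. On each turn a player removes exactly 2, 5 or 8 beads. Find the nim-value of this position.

1

Compute g(0), g(1), … for moves {2, 5, 8}:
g(0) = mex{} = 0
g(1) = mex{} = 0
g(2) = mex{0} = 1
g(3) = mex{0} = 1
g(4) = mex{1} = 0
g(5) = mex{0,1} = 2
g(6) = mex{0} = 1
g(7) = mex{1,2} = 0
g(8) = mex{0,1} = 2
g(9) = mex{0} = 1
So g(9) = 1.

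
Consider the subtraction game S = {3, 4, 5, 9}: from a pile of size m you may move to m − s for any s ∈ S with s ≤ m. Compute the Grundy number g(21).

2

Build the Grundy sequence with g(k) = mex{g(k−s) : s ∈ {3, 4, 5, 9}, s ≤ k}:
k:     0  1  2  3  4  5  6  7  8  9 10 11 12 13 14 15 16 17 18 19 20 21
g(k):  0  0  0  1  1  1  2  2  0  3  3  1  4  2  0  0  0  1  1  1  2  2
So g(21) = 2.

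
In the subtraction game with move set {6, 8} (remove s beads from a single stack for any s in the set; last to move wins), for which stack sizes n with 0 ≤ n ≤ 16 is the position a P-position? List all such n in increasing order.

0, 1, 2, 3, 4, 5, 14, 15, 16

Compute g(0), g(1), … for moves {6, 8}:
k:     0  1  2  3  4  5  6  7  8  9 10 11 12 13 14 15 16
g(k):  0  0  0  0  0  0  1  1  1  1  1  1  2  2  0  0  0
The P-positions (g = 0) in 0..16 are 0, 1, 2, 3, 4, 5, 14, 15, 16.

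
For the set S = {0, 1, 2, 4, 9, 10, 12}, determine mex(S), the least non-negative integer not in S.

The values 0, 1, 2 are all present; 3 is the first non-negative integer missing from the set.

3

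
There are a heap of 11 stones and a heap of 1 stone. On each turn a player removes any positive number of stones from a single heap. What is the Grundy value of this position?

10

Compute the nim-sum pairwise:
11 ⊕ 1 = 10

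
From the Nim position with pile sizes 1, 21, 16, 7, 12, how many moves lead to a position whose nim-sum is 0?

1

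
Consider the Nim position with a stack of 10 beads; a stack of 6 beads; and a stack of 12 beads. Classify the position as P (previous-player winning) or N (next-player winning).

P-position

Compute the nim-sum pairwise:
10 ^ 6 = 12
12 ^ 12 = 0
The nim-sum is 0, so this is a P-position: the player to move is in a losing position under optimal play.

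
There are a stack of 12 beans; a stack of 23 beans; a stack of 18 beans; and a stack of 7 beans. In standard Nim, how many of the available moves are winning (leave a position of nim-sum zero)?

Nim-sum: 12 XOR 23 XOR 18 XOR 7 = 14.
The overall nim-sum is X = 14. A stack of size p has a winning move iff p XOR X < p (reduce it to p XOR X).
  12: 12 XOR 14 = 2 < 12 — winning move (to 2).
  23: 23 XOR 14 = 25 ≥ 23 — no move.
  18: 18 XOR 14 = 28 ≥ 18 — no move.
  7: 7 XOR 14 = 9 ≥ 7 — no move.
That gives 1 winning move.

1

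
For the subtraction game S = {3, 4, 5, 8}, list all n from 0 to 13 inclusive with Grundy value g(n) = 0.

Grundy values for subtraction set {3, 4, 5, 8}:
k:     0  1  2  3  4  5  6  7  8  9 10 11 12 13
g(k):  0  0  0  1  1  1  2  2  2  3  3  0  0  0
The P-positions (g = 0) in 0..13 are 0, 1, 2, 11, 12, 13.

0, 1, 2, 11, 12, 13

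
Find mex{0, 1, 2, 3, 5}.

The values 0, 1, 2, 3 are all present; 4 is the first non-negative integer missing from the set.

4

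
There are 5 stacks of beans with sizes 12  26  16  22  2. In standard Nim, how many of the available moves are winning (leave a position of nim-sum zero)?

Compute the nim-sum pairwise:
12 XOR 26 = 22
22 XOR 16 = 6
6 XOR 22 = 16
16 XOR 2 = 18
The overall nim-sum is X = 18. A stack of size p has a winning move iff p XOR X < p (reduce it to p XOR X).
  12: 12 XOR 18 = 30 ≥ 12 — no move.
  26: 26 XOR 18 = 8 < 26 — winning move (to 8).
  16: 16 XOR 18 = 2 < 16 — winning move (to 2).
  22: 22 XOR 18 = 4 < 22 — winning move (to 4).
  2: 2 XOR 18 = 16 ≥ 2 — no move.
That gives 3 winning moves.

3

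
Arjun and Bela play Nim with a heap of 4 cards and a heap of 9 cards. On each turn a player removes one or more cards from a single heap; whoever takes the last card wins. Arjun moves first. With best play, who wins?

Arjun wins

Compute the nim-sum pairwise:
4 ⊕ 9 = 13
The nim-sum is 13 ≠ 0, so this is an N-position: the player to move can win; Arjun has a winning move.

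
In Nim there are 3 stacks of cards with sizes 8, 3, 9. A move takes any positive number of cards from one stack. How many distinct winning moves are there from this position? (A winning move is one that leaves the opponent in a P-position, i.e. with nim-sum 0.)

1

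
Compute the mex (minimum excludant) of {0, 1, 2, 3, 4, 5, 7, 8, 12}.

6

The values 0, 1, 2, 3, 4, 5 are all present; 6 is the first non-negative integer missing from the set.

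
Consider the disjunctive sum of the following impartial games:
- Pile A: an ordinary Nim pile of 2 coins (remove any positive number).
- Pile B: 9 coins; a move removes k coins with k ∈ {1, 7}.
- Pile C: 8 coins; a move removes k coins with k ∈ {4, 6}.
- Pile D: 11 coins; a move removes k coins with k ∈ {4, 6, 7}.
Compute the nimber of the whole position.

Pile A is a plain Nim pile of size 2, so its Grundy value is 2.
For pile B, compute g(0), g(1), … with moves {1, 7}:
k:     0  1  2  3  4  5  6  7  8  9
g(k):  0  1  0  1  0  1  0  1  0  1
So g(9) = 1.
For pile C, compute g(0), g(1), … with moves {4, 6}:
k:     0  1  2  3  4  5  6  7  8
g(k):  0  0  0  0  1  1  1  1  2
So g(8) = 2.
For pile D, compute g(0), g(1), … with moves {4, 6, 7}:
g(0) = mex{} = 0
g(1) = mex{} = 0
g(2) = mex{} = 0
g(3) = mex{} = 0
g(4) = mex{0} = 1
g(5) = mex{0} = 1
g(6) = mex{0} = 1
g(7) = mex{0} = 1
g(8) = mex{0,1} = 2
g(9) = mex{0,1} = 2
g(10) = mex{0,1} = 2
g(11) = mex{1} = 0
So g(11) = 0.
By the Sprague-Grundy theorem, the Grundy value of a sum of independent games is the XOR of the component values.
Combined value = 2 XOR 1 XOR 2 XOR 0 = 1.

1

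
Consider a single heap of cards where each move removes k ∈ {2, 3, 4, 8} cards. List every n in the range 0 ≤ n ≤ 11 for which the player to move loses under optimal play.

0, 1, 6, 7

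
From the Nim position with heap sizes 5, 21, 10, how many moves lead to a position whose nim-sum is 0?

Nim-sum: 5 ⊕ 21 ⊕ 10 = 26.
The overall nim-sum is X = 26. A heap of size p has a winning move iff p XOR X < p (reduce it to p XOR X).
  5: 5 XOR 26 = 31 ≥ 5 — no move.
  21: 21 XOR 26 = 15 < 21 — winning move (to 15).
  10: 10 XOR 26 = 16 ≥ 10 — no move.
That gives 1 winning move.

1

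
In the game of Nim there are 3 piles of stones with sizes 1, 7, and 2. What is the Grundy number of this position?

Compute the nim-sum pairwise:
1 ⊕ 7 = 6
6 ⊕ 2 = 4

4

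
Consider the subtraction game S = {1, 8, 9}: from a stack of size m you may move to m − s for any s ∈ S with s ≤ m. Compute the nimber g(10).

2

Build the Grundy sequence with g(k) = mex{g(k−s) : s ∈ {1, 8, 9}, s ≤ k}:
g(0) = mex{} = 0
g(1) = mex{0} = 1
g(2) = mex{1} = 0
g(3) = mex{0} = 1
g(4) = mex{1} = 0
g(5) = mex{0} = 1
g(6) = mex{1} = 0
g(7) = mex{0} = 1
g(8) = mex{0,1} = 2
g(9) = mex{0,1,2} = 3
g(10) = mex{0,1,3} = 2
So g(10) = 2.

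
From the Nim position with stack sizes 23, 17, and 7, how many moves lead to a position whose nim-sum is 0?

3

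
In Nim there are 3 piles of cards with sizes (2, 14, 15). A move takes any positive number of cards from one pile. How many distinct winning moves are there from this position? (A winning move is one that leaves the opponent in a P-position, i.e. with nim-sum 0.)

Compute the nim-sum pairwise:
2 ^ 14 = 12
12 ^ 15 = 3
The overall nim-sum is X = 3. A pile of size p has a winning move iff p XOR X < p (reduce it to p XOR X).
  2: 2 XOR 3 = 1 < 2 — winning move (to 1).
  14: 14 XOR 3 = 13 < 14 — winning move (to 13).
  15: 15 XOR 3 = 12 < 15 — winning move (to 12).
That gives 3 winning moves.

3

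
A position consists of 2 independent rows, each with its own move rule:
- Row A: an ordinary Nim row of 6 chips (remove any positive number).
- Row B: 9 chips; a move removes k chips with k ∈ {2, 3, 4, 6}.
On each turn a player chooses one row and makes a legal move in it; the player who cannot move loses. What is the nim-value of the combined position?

6

Row A is a plain Nim row of size 6, so its Grundy value is 6.
For row B, compute g(0), g(1), … with moves {2, 3, 4, 6}:
g(0) = mex{} = 0
g(1) = mex{} = 0
g(2) = mex{0} = 1
g(3) = mex{0} = 1
g(4) = mex{0,1} = 2
g(5) = mex{0,1} = 2
g(6) = mex{0,1,2} = 3
g(7) = mex{0,1,2} = 3
g(8) = mex{1,2,3} = 0
g(9) = mex{1,2,3} = 0
So g(9) = 0.
By the Sprague-Grundy theorem, the Grundy value of a sum of independent games is the XOR of the component values.
Combined value = 6 XOR 0 = 6.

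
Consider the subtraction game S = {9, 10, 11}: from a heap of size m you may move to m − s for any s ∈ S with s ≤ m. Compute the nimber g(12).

1

Compute g(0), g(1), … for moves {9, 10, 11}:
g(0) = mex{} = 0
g(1) = mex{} = 0
g(2) = mex{} = 0
g(3) = mex{} = 0
g(4) = mex{} = 0
g(5) = mex{} = 0
g(6) = mex{} = 0
g(7) = mex{} = 0
g(8) = mex{} = 0
g(9) = mex{0} = 1
g(10) = mex{0} = 1
g(11) = mex{0} = 1
g(12) = mex{0} = 1
So g(12) = 1.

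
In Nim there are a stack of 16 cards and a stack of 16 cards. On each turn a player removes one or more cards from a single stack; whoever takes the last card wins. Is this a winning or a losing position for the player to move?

Losing position

Nim-sum: 16 XOR 16 = 0.
The nim-sum is 0, so this is a P-position: the player to move is in a losing position under optimal play.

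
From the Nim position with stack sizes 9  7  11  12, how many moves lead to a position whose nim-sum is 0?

Compute the nim-sum pairwise:
9 ⊕ 7 = 14
14 ⊕ 11 = 5
5 ⊕ 12 = 9
The overall nim-sum is X = 9. A stack of size p has a winning move iff p XOR X < p (reduce it to p XOR X).
  9: 9 XOR 9 = 0 < 9 — winning move (to 0).
  7: 7 XOR 9 = 14 ≥ 7 — no move.
  11: 11 XOR 9 = 2 < 11 — winning move (to 2).
  12: 12 XOR 9 = 5 < 12 — winning move (to 5).
That gives 3 winning moves.

3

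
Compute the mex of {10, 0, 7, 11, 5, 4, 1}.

2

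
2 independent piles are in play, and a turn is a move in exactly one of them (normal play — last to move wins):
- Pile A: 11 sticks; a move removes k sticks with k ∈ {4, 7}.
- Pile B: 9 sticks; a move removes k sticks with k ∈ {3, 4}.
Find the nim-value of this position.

Build the Grundy sequence for pile A with g(k) = mex{g(k−s) : s ∈ {4, 7}, s ≤ k}:
k:     0  1  2  3  4  5  6  7  8  9 10 11
g(k):  0  0  0  0  1  1  1  1  2  2  2  0
So g(11) = 0.
Grundy values for pile B (subtraction set {3, 4}):
g(0) = mex{} = 0
g(1) = mex{} = 0
g(2) = mex{} = 0
g(3) = mex{0} = 1
g(4) = mex{0} = 1
g(5) = mex{0} = 1
g(6) = mex{0,1} = 2
g(7) = mex{1} = 0
g(8) = mex{1} = 0
g(9) = mex{1,2} = 0
So g(9) = 0.
By the Sprague-Grundy theorem, the Grundy value of a sum of independent games is the XOR of the component values.
Combined value = 0 XOR 0 = 0.

0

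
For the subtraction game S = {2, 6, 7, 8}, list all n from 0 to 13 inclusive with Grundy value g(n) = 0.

0, 1, 4, 5

Build the Grundy sequence with g(k) = mex{g(k−s) : s ∈ {2, 6, 7, 8}, s ≤ k}:
g(0) = mex{} = 0
g(1) = mex{} = 0
g(2) = mex{0} = 1
g(3) = mex{0} = 1
g(4) = mex{1} = 0
g(5) = mex{1} = 0
g(6) = mex{0} = 1
g(7) = mex{0} = 1
g(8) = mex{0,1} = 2
g(9) = mex{0,1} = 2
g(10) = mex{0,1,2} = 3
g(11) = mex{0,1,2} = 3
g(12) = mex{0,1,3} = 2
g(13) = mex{0,1,3} = 2
The P-positions (g = 0) in 0..13 are 0, 1, 4, 5.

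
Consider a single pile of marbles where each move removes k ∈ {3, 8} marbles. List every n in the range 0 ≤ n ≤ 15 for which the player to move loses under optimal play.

0, 1, 2, 6, 7, 11, 12, 13

Compute g(0), g(1), … for moves {3, 8}:
k:     0  1  2  3  4  5  6  7  8  9 10 11 12 13 14 15
g(k):  0  0  0  1  1  1  0  0  2  1  1  0  0  0  1  1
The P-positions (g = 0) in 0..15 are 0, 1, 2, 6, 7, 11, 12, 13.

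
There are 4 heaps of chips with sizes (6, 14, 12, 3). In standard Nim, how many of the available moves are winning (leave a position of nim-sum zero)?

Compute the nim-sum pairwise:
6 ^ 14 = 8
8 ^ 12 = 4
4 ^ 3 = 7
The overall nim-sum is X = 7. A heap of size p has a winning move iff p XOR X < p (reduce it to p XOR X).
  6: 6 XOR 7 = 1 < 6 — winning move (to 1).
  14: 14 XOR 7 = 9 < 14 — winning move (to 9).
  12: 12 XOR 7 = 11 < 12 — winning move (to 11).
  3: 3 XOR 7 = 4 ≥ 3 — no move.
That gives 3 winning moves.

3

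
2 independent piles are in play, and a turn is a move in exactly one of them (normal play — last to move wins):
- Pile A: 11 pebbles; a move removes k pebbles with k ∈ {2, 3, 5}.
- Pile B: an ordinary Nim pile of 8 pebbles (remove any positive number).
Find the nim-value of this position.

10

Build the Grundy sequence for pile A with g(k) = mex{g(k−s) : s ∈ {2, 3, 5}, s ≤ k}:
g(0) = mex{} = 0
g(1) = mex{} = 0
g(2) = mex{0} = 1
g(3) = mex{0} = 1
g(4) = mex{0,1} = 2
g(5) = mex{0,1} = 2
g(6) = mex{0,1,2} = 3
g(7) = mex{1,2} = 0
g(8) = mex{1,2,3} = 0
g(9) = mex{0,2,3} = 1
g(10) = mex{0,2} = 1
g(11) = mex{0,1,3} = 2
So g(11) = 2.
Pile B is a plain Nim pile of size 8, so its Grundy value is 8.
By the Sprague-Grundy theorem, the Grundy value of a sum of independent games is the XOR of the component values.
Combined value = 2 ⊕ 8 = 10.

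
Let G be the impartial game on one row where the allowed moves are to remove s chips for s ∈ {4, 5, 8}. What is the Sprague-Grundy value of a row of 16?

1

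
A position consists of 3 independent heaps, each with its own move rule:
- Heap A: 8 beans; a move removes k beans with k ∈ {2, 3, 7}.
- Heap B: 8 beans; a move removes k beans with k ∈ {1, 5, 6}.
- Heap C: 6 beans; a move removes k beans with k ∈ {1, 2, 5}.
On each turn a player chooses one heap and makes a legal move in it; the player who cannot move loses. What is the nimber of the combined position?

3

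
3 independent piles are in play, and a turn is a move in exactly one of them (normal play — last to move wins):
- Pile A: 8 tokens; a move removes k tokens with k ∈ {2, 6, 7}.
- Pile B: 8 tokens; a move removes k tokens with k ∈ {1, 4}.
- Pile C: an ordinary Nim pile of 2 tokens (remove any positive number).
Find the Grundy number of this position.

1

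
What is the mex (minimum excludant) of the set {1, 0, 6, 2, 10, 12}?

The values 0, 1, 2 are all present; 3 is the first non-negative integer missing from the set.

3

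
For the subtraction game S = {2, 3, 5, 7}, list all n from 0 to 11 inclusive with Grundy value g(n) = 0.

0, 1, 9, 10

Compute g(0), g(1), … for moves {2, 3, 5, 7}:
k:     0  1  2  3  4  5  6  7  8  9 10 11
g(k):  0  0  1  1  2  2  3  3  4  0  0  1
The P-positions (g = 0) in 0..11 are 0, 1, 9, 10.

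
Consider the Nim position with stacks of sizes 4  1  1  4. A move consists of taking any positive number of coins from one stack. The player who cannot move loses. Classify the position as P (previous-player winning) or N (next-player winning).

P-position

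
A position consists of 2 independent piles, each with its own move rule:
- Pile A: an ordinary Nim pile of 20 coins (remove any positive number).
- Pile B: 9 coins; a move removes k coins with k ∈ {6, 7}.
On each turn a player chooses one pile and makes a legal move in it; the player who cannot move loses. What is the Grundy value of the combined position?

21

Pile A is a plain Nim pile of size 20, so its Grundy value is 20.
For pile B, compute g(0), g(1), … with moves {6, 7}:
k:     0  1  2  3  4  5  6  7  8  9
g(k):  0  0  0  0  0  0  1  1  1  1
So g(9) = 1.
The value of a disjunctive sum is the nim-sum of the parts.
Combined value = 20 ⊕ 1 = 21.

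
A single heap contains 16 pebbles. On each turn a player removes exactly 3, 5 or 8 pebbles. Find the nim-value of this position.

1

Grundy values for subtraction set {3, 5, 8}:
k:     0  1  2  3  4  5  6  7  8  9 10 11 12 13 14 15 16
g(k):  0  0  0  1  1  1  2  2  2  3  3  0  0  0  1  1  1
So g(16) = 1.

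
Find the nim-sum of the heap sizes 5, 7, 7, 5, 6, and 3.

5

Compute the nim-sum pairwise:
5 ^ 7 = 2
2 ^ 7 = 5
5 ^ 5 = 0
0 ^ 6 = 6
6 ^ 3 = 5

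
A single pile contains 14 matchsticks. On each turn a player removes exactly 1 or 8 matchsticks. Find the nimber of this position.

Compute g(0), g(1), … for moves {1, 8}:
k:     0  1  2  3  4  5  6  7  8  9 10 11 12 13 14
g(k):  0  1  0  1  0  1  0  1  2  0  1  0  1  0  1
So g(14) = 1.

1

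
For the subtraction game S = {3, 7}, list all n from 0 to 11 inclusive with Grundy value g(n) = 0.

Build the Grundy sequence with g(k) = mex{g(k−s) : s ∈ {3, 7}, s ≤ k}:
k:     0  1  2  3  4  5  6  7  8  9 10 11
g(k):  0  0  0  1  1  1  0  2  2  1  0  0
The P-positions (g = 0) in 0..11 are 0, 1, 2, 6, 10, 11.

0, 1, 2, 6, 10, 11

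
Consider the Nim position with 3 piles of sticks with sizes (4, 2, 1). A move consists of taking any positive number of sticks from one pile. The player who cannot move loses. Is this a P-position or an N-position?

N-position

Nim-sum: 4 ⊕ 2 ⊕ 1 = 7.
The nim-sum is 7 ≠ 0, so this is an N-position: the player to move can win.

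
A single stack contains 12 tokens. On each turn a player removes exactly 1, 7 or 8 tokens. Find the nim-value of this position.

Build the Grundy sequence with g(k) = mex{g(k−s) : s ∈ {1, 7, 8}, s ≤ k}:
g(0) = mex{} = 0
g(1) = mex{0} = 1
g(2) = mex{1} = 0
g(3) = mex{0} = 1
g(4) = mex{1} = 0
g(5) = mex{0} = 1
g(6) = mex{1} = 0
g(7) = mex{0} = 1
g(8) = mex{0,1} = 2
g(9) = mex{0,1,2} = 3
g(10) = mex{0,1,3} = 2
g(11) = mex{0,1,2} = 3
g(12) = mex{0,1,3} = 2
So g(12) = 2.

2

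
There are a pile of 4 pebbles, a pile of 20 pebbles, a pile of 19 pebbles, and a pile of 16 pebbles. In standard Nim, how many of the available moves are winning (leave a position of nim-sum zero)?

Write each in binary and XOR column by column:
  00100  (4)
  10100  (20)
  10011  (19)
  10000  (16)
  -----
  10011  (19)
The overall nim-sum is X = 19. A pile of size p has a winning move iff p XOR X < p (reduce it to p XOR X).
  4: 4 XOR 19 = 23 ≥ 4 — no move.
  20: 20 XOR 19 = 7 < 20 — winning move (to 7).
  19: 19 XOR 19 = 0 < 19 — winning move (to 0).
  16: 16 XOR 19 = 3 < 16 — winning move (to 3).
That gives 3 winning moves.

3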